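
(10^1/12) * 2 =5/3 = 1.67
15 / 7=2.14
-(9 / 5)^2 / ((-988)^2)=-81/24403600 = 0.00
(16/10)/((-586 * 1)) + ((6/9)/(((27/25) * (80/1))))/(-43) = -118781/40820760 = 0.00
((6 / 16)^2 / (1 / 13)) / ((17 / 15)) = 1755/1088 = 1.61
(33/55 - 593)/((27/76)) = -1667.50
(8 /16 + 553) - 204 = 699/2 = 349.50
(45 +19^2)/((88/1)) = 4.61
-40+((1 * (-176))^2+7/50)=1546807/50 = 30936.14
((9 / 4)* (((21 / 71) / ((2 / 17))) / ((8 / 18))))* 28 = 202419/568 = 356.37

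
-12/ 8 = -3/2 = -1.50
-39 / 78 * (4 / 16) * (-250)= 125/4 = 31.25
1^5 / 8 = 1/8 = 0.12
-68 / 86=-0.79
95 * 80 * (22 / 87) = 167200/87 = 1921.84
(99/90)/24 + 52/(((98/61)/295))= 112289339/11760 = 9548.41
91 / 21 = 13/3 = 4.33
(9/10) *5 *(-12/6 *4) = -36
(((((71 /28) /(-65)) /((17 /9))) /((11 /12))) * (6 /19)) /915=-3834/493067575 = 0.00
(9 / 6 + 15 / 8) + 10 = 107/8 = 13.38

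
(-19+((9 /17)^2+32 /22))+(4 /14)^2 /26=-34956024/2025023 = -17.26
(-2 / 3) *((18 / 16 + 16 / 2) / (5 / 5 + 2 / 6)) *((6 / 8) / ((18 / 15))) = -365/128 = -2.85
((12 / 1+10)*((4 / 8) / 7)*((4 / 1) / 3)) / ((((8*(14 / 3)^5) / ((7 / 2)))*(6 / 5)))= 1485/4302592 = 0.00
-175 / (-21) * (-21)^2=3675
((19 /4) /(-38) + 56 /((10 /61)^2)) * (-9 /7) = -3750543/1400 = -2678.96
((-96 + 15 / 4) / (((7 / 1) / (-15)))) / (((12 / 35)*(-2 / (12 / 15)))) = -1845/8 = -230.62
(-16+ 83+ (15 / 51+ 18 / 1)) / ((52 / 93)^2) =6270525/22984 = 272.82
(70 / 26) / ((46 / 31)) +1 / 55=60273/32890 = 1.83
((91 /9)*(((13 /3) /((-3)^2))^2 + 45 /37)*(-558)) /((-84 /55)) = 5349.30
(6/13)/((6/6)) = 0.46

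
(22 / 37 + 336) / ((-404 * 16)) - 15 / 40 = -51071/119584 = -0.43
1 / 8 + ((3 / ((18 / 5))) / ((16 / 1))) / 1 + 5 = 497/96 = 5.18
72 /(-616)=-9/77 = -0.12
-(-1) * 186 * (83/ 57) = 5146/19 = 270.84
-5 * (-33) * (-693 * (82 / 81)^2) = -28476140/243 = -117185.76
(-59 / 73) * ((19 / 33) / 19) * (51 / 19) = -1003/15257 = -0.07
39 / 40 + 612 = 24519/40 = 612.98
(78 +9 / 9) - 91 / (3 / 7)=-400/3 = -133.33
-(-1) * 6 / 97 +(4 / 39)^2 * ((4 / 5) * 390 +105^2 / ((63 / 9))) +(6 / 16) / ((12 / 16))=2007679/98358 = 20.41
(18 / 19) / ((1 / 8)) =7.58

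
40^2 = 1600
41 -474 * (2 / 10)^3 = 4651/125 = 37.21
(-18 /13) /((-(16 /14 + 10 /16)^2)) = 6272/14157 = 0.44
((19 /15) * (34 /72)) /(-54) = -323/29160 = -0.01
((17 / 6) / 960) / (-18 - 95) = -17/650880 = 0.00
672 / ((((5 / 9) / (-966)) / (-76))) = 444019968/5 = 88803993.60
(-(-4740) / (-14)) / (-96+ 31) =474/91 = 5.21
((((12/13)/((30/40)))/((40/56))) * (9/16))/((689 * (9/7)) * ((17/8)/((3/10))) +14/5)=1764/11425271 = 0.00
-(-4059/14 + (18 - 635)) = 906.93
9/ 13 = 0.69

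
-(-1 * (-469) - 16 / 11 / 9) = -46415/99 = -468.84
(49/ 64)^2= 2401/4096 = 0.59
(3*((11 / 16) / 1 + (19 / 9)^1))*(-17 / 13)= -527/48 = -10.98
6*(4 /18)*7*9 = 84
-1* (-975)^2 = -950625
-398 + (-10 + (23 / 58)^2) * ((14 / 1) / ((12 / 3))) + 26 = -2734593/6728 = -406.45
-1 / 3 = -0.33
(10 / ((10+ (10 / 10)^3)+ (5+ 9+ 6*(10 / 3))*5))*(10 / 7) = 100/1267 = 0.08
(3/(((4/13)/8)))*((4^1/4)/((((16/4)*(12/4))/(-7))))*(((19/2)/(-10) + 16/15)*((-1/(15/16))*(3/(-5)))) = -1274/375 = -3.40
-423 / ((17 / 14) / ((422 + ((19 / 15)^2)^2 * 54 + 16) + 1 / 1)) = -125844474/625 = -201351.16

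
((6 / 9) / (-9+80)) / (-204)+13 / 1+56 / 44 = 3410971/238986 = 14.27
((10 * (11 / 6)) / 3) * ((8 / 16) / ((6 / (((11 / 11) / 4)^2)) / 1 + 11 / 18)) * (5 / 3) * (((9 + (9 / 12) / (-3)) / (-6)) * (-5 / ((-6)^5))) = -48125/973617408 = 0.00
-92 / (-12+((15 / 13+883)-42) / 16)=-4784/2113 = -2.26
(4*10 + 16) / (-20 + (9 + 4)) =-8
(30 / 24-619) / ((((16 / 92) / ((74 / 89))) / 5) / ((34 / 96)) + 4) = -178739785/1191536 = -150.01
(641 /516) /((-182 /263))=-168583/93912 = -1.80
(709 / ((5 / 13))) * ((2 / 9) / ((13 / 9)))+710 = 4968/5 = 993.60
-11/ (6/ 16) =-88/3 = -29.33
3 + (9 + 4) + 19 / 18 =307/18 = 17.06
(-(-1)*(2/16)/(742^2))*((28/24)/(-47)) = -1/177438912 = 0.00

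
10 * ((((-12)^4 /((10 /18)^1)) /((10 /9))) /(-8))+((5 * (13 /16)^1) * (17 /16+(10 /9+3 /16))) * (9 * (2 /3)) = -20127767/480 = -41932.85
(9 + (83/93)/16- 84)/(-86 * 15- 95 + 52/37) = 4126129/76175184 = 0.05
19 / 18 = 1.06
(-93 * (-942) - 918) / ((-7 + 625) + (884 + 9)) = 86688/1511 = 57.37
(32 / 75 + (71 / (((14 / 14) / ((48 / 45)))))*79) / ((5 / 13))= 1944592/125 = 15556.74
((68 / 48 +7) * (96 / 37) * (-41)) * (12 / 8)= -49692/37 = -1343.03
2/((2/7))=7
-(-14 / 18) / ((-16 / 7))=-49/144 = -0.34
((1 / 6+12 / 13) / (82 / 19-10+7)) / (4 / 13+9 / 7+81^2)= 2261/17915880 = 0.00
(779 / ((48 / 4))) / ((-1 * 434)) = -779/5208 = -0.15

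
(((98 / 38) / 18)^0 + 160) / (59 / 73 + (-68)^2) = 11753/337611 = 0.03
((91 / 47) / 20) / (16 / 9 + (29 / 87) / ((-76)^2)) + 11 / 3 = 3.72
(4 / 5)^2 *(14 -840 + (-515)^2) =4230384/25 = 169215.36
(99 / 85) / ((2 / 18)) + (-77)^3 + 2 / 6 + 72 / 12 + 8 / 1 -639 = -116572532/255 = -457147.18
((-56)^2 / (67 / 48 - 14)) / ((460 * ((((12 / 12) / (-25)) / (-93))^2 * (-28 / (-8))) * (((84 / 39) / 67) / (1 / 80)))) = -903993480/2783 = -324826.98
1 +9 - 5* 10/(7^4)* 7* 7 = 440/49 = 8.98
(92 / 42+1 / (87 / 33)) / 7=1565/4263 = 0.37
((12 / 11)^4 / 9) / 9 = 256/14641 = 0.02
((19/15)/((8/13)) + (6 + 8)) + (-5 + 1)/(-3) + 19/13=29411/1560 = 18.85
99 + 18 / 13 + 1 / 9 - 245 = -16907/117 = -144.50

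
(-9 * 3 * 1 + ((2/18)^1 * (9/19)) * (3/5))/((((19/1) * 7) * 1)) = -366/1805 = -0.20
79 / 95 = 0.83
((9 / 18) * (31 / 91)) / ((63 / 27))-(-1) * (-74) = -73.93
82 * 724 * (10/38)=296840/19 = 15623.16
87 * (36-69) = -2871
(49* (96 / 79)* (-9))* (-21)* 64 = 56899584/79 = 720247.90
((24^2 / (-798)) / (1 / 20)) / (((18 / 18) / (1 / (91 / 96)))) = -184320/12103 = -15.23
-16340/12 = -4085/3 = -1361.67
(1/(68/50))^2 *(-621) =-388125/1156 = -335.75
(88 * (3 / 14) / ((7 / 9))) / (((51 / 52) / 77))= 226512/119 = 1903.46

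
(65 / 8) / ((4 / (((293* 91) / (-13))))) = -133315/32 = -4166.09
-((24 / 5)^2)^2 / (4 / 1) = -132.71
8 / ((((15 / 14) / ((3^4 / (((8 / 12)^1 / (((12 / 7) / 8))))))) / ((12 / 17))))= 11664/85 = 137.22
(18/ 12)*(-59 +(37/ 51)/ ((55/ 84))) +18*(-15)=-667287/1870 = -356.84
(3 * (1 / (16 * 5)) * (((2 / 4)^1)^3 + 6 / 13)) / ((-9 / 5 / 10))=-305/2496 = -0.12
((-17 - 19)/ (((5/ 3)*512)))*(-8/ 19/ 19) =27/28880 = 0.00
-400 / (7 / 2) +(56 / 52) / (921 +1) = -4794351/41951 = -114.28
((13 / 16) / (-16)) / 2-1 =-525/512 = -1.03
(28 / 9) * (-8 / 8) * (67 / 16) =-13.03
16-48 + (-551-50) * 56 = -33688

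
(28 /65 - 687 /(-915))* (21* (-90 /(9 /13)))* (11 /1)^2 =-23809170/61 = -390314.26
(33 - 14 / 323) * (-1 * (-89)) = 947405/323 = 2933.14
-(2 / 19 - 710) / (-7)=-13488/133 = -101.41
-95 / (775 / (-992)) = 608/5 = 121.60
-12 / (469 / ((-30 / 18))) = 20/469 = 0.04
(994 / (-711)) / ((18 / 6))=-994/2133 = -0.47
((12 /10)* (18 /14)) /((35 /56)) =432/175 = 2.47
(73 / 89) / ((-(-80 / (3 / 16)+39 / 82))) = 17958/9331027 = 0.00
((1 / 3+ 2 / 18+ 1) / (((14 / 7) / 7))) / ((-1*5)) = -91/90 = -1.01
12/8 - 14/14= 1/2 = 0.50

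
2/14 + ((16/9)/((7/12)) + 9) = 256/21 = 12.19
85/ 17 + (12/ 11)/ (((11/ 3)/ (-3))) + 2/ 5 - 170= -100123/605 = -165.49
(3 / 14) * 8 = 12/7 = 1.71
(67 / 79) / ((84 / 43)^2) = 123883/557424 = 0.22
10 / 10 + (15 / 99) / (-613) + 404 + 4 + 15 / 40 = 66249935/161832 = 409.37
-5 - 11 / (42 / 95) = -1255/42 = -29.88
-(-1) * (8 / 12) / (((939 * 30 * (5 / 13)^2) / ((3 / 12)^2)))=169/16902000 = 0.00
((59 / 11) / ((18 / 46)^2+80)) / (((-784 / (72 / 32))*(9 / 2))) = -31211/731332448 = 0.00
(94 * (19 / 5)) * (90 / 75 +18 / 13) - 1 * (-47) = 315323/325 = 970.22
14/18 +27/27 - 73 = -641/9 = -71.22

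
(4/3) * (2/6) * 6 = 8/3 = 2.67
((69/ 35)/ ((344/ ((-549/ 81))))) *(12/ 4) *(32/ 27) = -5612/40635 = -0.14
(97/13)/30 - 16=-6143/390 = -15.75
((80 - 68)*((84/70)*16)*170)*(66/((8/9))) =2908224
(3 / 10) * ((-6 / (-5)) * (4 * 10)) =72/5 = 14.40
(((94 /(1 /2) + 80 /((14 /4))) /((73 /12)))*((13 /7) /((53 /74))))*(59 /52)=19332648/189581 = 101.98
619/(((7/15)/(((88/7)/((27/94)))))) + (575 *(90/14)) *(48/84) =26533340/441 = 60166.30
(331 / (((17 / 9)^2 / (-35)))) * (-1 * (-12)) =-11260620/289 = -38964.08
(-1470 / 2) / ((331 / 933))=-685755/331 = -2071.77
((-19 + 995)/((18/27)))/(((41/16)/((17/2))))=199104/41 = 4856.20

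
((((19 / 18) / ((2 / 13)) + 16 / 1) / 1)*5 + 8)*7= 30821/36 = 856.14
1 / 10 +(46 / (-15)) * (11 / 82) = -383/1230 = -0.31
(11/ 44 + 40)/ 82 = 161/328 = 0.49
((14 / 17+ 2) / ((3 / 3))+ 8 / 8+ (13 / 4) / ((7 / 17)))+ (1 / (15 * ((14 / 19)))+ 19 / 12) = 6829/510 = 13.39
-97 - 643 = -740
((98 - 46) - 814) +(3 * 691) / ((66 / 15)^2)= -654.92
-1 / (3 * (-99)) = 1/297 = 0.00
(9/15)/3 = 1/5 = 0.20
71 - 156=-85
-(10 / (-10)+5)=-4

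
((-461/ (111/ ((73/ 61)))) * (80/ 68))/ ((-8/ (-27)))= -1514385/76738 = -19.73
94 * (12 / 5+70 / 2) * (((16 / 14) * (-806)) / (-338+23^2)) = -16954.82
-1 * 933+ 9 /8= -931.88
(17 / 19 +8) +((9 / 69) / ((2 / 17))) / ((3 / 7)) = 10035/874 = 11.48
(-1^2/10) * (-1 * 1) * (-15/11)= -3/22 = -0.14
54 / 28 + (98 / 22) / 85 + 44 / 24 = 74894/19635 = 3.81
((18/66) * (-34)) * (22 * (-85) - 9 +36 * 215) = -597822/11 = -54347.45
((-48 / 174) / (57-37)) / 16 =-1/1160 = 0.00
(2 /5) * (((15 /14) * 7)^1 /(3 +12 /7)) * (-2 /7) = -2/11 = -0.18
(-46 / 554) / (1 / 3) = -69/277 = -0.25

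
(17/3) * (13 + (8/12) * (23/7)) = 5423/63 = 86.08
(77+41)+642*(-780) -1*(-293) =-500349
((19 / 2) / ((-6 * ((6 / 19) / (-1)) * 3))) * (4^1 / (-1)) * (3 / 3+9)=-1805/27 = -66.85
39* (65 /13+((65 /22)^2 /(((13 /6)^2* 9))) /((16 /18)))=197535/968 = 204.07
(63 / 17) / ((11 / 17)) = 5.73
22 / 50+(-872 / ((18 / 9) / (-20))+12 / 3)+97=220536/25 = 8821.44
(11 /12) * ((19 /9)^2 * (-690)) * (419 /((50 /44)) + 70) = -166956724/135 = -1236716.47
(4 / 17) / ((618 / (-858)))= -572/1751 = -0.33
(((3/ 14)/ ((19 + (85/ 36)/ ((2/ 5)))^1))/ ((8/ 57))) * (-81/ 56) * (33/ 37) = -373977/4728304 = -0.08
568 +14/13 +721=16771/13 = 1290.08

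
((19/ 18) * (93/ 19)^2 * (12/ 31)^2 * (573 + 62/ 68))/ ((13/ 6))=17064/17 = 1003.76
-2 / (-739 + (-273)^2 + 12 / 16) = -8/295163 = 0.00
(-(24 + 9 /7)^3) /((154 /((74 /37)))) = -5545233/26411 = -209.96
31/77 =0.40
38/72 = 19/36 = 0.53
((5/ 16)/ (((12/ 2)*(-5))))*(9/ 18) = -1/192 = -0.01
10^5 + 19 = 100019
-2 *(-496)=992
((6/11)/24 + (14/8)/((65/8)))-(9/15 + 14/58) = -10007/16588 = -0.60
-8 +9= 1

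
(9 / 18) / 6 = 1/12 = 0.08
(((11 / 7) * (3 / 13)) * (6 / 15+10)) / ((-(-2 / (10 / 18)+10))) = -33/56 = -0.59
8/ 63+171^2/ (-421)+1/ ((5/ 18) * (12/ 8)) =-8875799/132615 = -66.93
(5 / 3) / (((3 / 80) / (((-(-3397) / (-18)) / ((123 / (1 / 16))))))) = -84925/19926 = -4.26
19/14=1.36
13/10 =1.30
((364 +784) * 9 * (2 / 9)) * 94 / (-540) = -53956/135 = -399.67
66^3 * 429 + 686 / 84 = 740014753/6 = 123335792.17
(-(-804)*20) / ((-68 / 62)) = -249240/17 = -14661.18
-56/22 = -28/11 = -2.55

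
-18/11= -1.64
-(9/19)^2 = -81/361 = -0.22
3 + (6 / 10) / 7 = 108/35 = 3.09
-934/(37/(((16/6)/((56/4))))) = -3736/777 = -4.81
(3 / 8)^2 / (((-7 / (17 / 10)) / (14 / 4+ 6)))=-2907/8960 = -0.32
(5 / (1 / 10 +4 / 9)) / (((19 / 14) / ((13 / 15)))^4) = 44783648/29322225 = 1.53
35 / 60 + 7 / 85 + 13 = 13939/1020 = 13.67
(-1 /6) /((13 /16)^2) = -128/507 = -0.25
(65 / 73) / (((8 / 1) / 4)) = 65/146 = 0.45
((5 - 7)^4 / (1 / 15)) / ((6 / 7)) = 280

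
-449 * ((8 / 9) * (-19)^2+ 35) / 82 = -1438147/738 = -1948.71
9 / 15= 3/5 = 0.60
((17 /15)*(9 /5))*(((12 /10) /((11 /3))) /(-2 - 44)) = -459/31625 = -0.01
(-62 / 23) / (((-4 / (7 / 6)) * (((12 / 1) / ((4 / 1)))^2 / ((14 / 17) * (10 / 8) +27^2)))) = 5386157/84456 = 63.77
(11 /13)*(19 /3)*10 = 2090/39 = 53.59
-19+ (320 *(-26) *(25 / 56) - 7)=-26182/7 = -3740.29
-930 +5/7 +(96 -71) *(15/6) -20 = -12415/14 = -886.79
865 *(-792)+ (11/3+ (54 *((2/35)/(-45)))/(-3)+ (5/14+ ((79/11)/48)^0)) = -102761243/150 = -685074.95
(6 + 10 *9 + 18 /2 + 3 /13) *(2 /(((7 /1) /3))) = 8208/91 = 90.20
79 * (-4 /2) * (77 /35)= -1738/5 = -347.60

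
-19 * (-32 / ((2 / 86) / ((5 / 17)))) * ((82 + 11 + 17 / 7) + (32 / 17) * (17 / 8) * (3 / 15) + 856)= 7322077.58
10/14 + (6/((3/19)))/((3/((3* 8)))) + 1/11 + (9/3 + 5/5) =23778/77 = 308.81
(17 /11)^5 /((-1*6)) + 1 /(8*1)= -5196275/3865224 = -1.34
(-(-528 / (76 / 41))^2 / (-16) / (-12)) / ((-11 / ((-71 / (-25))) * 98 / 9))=35447247/3537800 = 10.02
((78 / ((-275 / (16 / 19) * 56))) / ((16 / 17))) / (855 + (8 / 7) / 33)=-1989/375274700 = 0.00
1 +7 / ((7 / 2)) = 3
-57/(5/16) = -182.40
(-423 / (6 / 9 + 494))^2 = 1610361/2202256 = 0.73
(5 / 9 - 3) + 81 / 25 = 179/225 = 0.80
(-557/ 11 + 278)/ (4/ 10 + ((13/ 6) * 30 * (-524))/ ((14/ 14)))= -12505/1873278 = -0.01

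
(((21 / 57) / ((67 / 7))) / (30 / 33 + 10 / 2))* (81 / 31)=43659/2565095 = 0.02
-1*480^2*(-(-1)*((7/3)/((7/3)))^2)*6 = -1382400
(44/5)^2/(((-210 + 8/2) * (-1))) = 968/2575 = 0.38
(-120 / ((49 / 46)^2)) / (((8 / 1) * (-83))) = 31740/199283 = 0.16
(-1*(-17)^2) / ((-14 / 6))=867/7 = 123.86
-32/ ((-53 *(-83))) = -32/4399 = -0.01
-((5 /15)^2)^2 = -1/81 = -0.01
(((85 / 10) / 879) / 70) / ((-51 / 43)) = -43/369180 = 0.00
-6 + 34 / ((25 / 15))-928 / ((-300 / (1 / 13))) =14272/975 = 14.64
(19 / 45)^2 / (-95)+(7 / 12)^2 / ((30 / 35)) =128017/324000 = 0.40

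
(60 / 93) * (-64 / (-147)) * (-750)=-320000/1519 = -210.66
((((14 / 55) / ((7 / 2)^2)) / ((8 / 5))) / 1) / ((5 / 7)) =0.02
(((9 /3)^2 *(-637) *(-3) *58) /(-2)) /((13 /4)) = -153468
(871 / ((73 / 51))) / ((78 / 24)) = 13668/73 = 187.23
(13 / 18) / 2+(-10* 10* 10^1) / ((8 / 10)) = -44987/36 = -1249.64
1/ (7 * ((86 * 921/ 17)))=17/554442 = 0.00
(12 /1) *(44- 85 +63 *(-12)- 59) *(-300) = 3081600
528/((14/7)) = 264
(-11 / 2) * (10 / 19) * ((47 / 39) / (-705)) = 11/2223 = 0.00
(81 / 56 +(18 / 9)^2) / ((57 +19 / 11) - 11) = 671/5880 = 0.11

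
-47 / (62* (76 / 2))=-47/2356 = -0.02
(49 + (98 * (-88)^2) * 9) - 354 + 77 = 6829980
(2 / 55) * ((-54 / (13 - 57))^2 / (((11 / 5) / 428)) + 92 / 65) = 50946854/4758325 = 10.71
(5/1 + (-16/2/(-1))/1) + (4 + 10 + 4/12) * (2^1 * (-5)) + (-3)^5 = -1120/3 = -373.33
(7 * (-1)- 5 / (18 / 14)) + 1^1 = -89/9 = -9.89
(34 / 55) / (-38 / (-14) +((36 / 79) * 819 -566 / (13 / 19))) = -244426/178442275 = 0.00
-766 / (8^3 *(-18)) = 0.08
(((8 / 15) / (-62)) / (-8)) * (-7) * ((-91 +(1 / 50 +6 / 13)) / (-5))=-411859/3022500 = -0.14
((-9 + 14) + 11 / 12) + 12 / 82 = 6.06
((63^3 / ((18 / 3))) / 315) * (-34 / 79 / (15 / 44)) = -329868/1975 = -167.02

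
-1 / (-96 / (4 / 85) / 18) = 3/340 = 0.01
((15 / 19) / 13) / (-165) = -1/2717 = 0.00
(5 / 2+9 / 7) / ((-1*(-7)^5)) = 53/235298 = 0.00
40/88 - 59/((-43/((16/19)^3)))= 4132989/3244307 = 1.27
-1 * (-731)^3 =390617891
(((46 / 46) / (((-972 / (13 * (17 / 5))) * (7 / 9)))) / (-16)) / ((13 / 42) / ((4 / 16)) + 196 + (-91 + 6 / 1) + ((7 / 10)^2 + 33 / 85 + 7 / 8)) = 18785/586006632 = 0.00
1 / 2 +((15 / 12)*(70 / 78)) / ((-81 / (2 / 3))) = 4651/9477 = 0.49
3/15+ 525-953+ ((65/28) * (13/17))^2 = -481075939/1132880 = -424.65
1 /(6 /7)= 7/6 = 1.17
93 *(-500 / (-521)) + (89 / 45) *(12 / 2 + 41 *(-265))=-501428471/23445 = -21387.44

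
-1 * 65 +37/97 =-64.62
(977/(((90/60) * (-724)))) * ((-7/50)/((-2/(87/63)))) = -28333/325800 = -0.09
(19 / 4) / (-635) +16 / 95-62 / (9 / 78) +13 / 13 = -77627039/144780 = -536.17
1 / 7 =0.14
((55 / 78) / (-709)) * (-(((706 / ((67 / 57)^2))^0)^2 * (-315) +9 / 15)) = -2882/9217 = -0.31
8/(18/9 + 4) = 4/3 = 1.33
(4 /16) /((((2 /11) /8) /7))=77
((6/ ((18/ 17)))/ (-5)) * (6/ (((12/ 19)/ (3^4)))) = -8721/10 = -872.10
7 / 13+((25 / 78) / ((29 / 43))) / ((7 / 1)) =9601/15834 = 0.61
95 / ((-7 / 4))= -380/7 = -54.29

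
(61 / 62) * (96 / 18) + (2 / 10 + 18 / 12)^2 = 75677/9300 = 8.14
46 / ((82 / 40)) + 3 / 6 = 1881/82 = 22.94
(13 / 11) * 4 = 52/11 = 4.73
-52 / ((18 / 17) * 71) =-0.69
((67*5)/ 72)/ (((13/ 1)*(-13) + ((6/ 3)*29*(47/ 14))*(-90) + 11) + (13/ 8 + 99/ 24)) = -2345/8908974 = 0.00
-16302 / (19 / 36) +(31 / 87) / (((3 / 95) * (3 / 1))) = -30884.24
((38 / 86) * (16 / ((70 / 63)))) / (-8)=-171/215 = -0.80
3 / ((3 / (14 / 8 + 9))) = 43/4 = 10.75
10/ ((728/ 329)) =4.52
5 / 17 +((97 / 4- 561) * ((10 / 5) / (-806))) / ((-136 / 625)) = -1277395/219232 = -5.83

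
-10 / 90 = -1/9 = -0.11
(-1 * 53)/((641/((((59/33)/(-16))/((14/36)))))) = 0.02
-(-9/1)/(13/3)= 27/13 = 2.08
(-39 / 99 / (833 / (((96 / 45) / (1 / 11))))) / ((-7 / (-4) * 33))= -1664/8659035 = 0.00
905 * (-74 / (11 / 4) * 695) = -186176600/11 = -16925145.45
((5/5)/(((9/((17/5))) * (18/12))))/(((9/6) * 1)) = 68/405 = 0.17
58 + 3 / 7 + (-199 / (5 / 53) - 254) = -80674/35 = -2304.97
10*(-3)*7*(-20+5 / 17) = 70350/17 = 4138.24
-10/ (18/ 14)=-7.78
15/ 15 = 1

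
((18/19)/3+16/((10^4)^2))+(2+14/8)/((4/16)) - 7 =987500019/118750000 = 8.32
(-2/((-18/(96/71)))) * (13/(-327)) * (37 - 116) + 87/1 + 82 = 11803883/69651 = 169.47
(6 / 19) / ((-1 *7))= -6/133 = -0.05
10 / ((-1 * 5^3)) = -2/25 = -0.08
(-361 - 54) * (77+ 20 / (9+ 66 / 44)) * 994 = -97647010/3 = -32549003.33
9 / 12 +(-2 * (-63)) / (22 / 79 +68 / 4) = 2091/260 = 8.04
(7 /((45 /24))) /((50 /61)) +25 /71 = 130643/26625 = 4.91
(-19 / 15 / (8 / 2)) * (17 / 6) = -323/360 = -0.90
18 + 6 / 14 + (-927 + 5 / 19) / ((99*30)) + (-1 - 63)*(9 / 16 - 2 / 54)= -3063913/197505 = -15.51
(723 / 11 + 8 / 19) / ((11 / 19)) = 114.26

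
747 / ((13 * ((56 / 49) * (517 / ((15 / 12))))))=26145/215072 = 0.12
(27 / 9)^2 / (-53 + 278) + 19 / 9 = 484/225 = 2.15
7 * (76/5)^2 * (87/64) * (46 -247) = -44189649/100 = -441896.49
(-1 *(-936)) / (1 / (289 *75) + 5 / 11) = 111582900/54193 = 2058.99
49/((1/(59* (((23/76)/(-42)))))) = -9499/456 = -20.83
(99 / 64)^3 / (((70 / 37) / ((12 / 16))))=107703189/73400320 = 1.47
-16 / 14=-8/7 = -1.14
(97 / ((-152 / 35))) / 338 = -3395/51376 = -0.07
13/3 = 4.33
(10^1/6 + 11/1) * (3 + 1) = 152/3 = 50.67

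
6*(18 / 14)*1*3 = 162/7 = 23.14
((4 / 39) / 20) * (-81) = -27/65 = -0.42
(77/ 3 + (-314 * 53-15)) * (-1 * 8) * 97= 38717744/3 = 12905914.67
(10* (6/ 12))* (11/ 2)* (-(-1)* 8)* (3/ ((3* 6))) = 110/3 = 36.67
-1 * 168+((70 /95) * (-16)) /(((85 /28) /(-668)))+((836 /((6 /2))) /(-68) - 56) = 11463953/4845 = 2366.14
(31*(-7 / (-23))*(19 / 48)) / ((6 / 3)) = 4123/2208 = 1.87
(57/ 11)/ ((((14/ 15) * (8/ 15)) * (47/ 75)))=16.61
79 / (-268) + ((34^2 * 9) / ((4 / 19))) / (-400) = -3318973/26800 = -123.84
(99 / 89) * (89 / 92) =99/92 = 1.08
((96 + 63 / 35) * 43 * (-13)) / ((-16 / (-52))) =-3553563/20 = -177678.15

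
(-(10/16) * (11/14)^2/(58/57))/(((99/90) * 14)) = -15675/636608 = -0.02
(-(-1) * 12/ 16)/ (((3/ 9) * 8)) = 9/32 = 0.28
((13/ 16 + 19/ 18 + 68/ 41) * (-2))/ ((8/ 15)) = -104105/7872 = -13.22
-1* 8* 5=-40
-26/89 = -0.29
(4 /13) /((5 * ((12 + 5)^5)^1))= 4/92290705 = 0.00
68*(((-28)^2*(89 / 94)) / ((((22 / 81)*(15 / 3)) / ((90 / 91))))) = 247066848/6721 = 36760.43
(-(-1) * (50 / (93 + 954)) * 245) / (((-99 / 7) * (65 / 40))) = -686000/1347489 = -0.51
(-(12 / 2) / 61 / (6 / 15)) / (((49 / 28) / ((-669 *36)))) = 1445040/427 = 3384.17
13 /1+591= 604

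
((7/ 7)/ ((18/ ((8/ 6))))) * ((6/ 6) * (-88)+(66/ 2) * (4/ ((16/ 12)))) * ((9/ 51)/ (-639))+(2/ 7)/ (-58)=-0.01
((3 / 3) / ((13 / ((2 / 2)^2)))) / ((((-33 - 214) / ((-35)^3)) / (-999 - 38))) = -44461375/3211 = -13846.58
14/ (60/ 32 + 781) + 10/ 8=31763/25052 = 1.27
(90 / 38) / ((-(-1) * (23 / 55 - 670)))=-2475/699713 = 0.00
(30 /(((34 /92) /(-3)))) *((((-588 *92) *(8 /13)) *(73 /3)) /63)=692016640/221 = 3131297.01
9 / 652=0.01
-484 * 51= -24684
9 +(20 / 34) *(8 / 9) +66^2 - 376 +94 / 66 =3990.95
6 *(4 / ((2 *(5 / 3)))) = 36/5 = 7.20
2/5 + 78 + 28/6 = 1246/15 = 83.07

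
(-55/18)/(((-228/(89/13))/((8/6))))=4895/40014 = 0.12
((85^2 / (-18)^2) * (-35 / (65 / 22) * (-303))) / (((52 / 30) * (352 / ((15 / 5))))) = 25540375/64896 = 393.56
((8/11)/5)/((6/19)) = 76/165 = 0.46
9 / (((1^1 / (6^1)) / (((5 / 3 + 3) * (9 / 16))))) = 567/4 = 141.75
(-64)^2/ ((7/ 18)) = 73728/7 = 10532.57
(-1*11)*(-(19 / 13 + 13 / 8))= 3531/104 = 33.95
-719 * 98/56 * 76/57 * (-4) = 6710.67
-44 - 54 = -98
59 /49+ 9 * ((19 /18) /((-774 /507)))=-126895/25284 = -5.02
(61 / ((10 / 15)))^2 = 33489/4 = 8372.25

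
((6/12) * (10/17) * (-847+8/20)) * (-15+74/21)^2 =-4820723/147 = -32794.03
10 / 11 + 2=32/11 = 2.91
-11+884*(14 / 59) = 11727/59 = 198.76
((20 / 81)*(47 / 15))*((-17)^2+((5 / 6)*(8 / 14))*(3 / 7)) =223.75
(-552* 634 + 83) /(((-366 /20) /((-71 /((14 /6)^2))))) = -745255050/2989 = -249332.57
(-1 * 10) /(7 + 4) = -10/11 = -0.91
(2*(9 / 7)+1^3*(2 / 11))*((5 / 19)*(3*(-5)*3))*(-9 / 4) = 107325/1463 = 73.36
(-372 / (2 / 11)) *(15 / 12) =-2557.50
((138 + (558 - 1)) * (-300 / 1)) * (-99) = 20641500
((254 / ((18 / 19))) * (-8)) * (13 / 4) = -62738/9 = -6970.89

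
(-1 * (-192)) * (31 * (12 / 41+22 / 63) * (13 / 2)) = 21381568/861 = 24833.41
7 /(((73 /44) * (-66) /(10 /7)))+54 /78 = 1711/2847 = 0.60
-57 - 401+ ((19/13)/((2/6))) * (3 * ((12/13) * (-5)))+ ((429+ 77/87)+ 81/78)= -2581451/29406 = -87.79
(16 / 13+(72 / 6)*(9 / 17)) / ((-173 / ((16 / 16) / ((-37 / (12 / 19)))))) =20112/26877799 = 0.00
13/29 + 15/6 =171/58 = 2.95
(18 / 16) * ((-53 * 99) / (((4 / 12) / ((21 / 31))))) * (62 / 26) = -2975049/104 = -28606.24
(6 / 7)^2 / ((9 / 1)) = 4/49 = 0.08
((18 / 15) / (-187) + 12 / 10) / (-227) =-1116/212245 = -0.01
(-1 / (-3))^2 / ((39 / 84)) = 28/117 = 0.24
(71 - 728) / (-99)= 73/11 = 6.64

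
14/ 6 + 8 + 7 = 52/3 = 17.33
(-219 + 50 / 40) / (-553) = 871/2212 = 0.39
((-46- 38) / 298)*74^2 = -229992/149 = -1543.57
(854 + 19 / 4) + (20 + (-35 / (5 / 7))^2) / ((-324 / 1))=15323/18 = 851.28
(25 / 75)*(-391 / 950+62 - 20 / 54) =1570243/76950 = 20.41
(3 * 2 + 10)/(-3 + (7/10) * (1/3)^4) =-12960/2423 = -5.35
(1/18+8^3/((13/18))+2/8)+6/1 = 334727/468 = 715.23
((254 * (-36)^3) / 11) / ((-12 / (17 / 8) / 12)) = 25182576/11 = 2289325.09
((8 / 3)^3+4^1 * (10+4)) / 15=2024/405 = 5.00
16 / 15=1.07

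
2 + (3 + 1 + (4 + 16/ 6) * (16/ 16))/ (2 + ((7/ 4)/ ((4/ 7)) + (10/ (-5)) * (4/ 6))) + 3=1407/179 = 7.86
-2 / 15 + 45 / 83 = 509/1245 = 0.41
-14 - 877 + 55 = -836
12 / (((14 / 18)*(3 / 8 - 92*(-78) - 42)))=288/133175 = 0.00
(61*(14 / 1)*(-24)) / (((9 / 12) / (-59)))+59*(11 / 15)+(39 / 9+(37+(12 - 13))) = 8062178/5 = 1612435.60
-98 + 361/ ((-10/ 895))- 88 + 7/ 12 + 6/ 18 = -389935/12 = -32494.58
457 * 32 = 14624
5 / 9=0.56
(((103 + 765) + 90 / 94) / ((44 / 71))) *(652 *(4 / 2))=945305786/517 = 1828444.46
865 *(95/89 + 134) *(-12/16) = -31194495/356 = -87624.99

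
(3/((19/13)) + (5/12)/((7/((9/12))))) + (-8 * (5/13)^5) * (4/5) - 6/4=429353403/790111504 = 0.54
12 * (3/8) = 9/2 = 4.50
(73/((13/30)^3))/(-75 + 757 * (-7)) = -985500/5903339 = -0.17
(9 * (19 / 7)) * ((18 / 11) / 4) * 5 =7695/154 = 49.97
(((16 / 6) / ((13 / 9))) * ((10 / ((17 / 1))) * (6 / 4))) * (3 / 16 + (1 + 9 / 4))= 2475/442 = 5.60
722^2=521284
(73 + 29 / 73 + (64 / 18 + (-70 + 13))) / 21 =13109/13797 = 0.95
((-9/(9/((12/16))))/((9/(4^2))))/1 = -4/3 = -1.33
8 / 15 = 0.53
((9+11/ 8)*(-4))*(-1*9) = 747/2 = 373.50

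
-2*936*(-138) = 258336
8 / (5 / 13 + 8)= 104/109 = 0.95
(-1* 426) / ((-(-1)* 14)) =-213/7 = -30.43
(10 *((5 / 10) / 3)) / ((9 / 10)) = 50/27 = 1.85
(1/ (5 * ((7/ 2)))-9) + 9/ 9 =-278/35 = -7.94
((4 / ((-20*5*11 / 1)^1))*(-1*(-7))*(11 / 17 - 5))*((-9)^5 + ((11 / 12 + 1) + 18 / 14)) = -183514339/28050 = -6542.40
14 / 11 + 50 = 564/11 = 51.27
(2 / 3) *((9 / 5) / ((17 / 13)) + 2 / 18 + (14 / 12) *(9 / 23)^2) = 1348589/1214055 = 1.11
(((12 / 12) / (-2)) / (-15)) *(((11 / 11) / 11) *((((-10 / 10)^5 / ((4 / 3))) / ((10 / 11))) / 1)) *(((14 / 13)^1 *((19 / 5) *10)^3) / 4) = -48013/1300 = -36.93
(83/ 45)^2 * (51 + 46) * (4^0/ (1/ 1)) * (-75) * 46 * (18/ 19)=-61477436/57 = -1078551.51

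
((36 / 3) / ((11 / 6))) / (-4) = -18/11 = -1.64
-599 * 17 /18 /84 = -10183/1512 = -6.73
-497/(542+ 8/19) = -9443/10306 = -0.92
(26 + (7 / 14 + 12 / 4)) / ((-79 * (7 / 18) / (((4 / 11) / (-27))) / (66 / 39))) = 472/21567 = 0.02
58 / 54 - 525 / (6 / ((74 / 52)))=-173317/1404 = -123.45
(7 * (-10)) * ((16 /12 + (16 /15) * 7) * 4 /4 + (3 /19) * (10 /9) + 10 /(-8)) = -61649/114 = -540.78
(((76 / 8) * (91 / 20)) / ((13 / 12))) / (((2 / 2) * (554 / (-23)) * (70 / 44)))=-14421/13850 = -1.04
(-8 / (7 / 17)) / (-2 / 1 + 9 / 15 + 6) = -680/161 = -4.22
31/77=0.40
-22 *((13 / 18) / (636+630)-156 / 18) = 2172313/11394 = 190.65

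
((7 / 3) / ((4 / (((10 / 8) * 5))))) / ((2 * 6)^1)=175/576 = 0.30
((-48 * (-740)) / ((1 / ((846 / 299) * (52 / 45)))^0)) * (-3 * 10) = -1065600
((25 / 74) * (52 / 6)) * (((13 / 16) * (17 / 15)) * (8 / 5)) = 2873/666 = 4.31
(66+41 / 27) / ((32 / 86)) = 78389/432 = 181.46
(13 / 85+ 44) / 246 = 1251/6970 = 0.18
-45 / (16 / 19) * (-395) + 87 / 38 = 6417471/304 = 21110.10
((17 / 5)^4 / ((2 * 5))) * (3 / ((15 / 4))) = 167042/15625 = 10.69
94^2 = 8836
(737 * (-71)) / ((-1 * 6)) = 52327/6 = 8721.17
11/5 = 2.20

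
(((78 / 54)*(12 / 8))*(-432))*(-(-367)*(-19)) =6526728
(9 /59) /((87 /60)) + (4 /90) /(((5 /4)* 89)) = 3618188/34262775 = 0.11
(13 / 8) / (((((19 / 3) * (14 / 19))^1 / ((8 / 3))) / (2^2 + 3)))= 13/2 = 6.50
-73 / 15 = -4.87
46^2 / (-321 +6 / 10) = -5290/801 = -6.60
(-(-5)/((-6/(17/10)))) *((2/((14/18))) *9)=-459/14 = -32.79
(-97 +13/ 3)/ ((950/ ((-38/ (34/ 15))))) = 139/85 = 1.64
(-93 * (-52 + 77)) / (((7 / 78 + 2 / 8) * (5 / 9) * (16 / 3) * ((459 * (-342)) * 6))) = 2015/821712 = 0.00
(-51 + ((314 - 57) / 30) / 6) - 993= -187663/180 = -1042.57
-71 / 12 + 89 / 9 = 143/36 = 3.97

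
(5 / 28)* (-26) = -65/14 = -4.64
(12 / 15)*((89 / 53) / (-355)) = -356/94075 = 0.00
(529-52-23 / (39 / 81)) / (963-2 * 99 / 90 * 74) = 27900/52013 = 0.54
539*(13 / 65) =539/5 = 107.80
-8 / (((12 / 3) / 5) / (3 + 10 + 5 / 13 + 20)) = -333.85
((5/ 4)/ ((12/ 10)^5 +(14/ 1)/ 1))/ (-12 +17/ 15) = -0.01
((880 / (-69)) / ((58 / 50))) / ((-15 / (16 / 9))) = 70400/54027 = 1.30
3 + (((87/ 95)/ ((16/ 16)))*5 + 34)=790/19 = 41.58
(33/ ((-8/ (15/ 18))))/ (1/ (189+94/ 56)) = -293645/448 = -655.46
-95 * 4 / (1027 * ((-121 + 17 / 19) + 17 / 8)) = 57760/18417191 = 0.00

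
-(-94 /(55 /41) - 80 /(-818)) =1574086/22495 = 69.97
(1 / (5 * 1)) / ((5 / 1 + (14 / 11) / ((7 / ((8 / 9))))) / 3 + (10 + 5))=297/24830 = 0.01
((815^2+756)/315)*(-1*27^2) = -53863461/35 = -1538956.03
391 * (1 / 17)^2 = 23/17 = 1.35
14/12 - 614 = -3677/6 = -612.83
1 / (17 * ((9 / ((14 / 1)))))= 14/153 = 0.09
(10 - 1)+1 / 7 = 64/7 = 9.14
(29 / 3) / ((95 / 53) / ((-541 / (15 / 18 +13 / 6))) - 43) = -831517/3699672 = -0.22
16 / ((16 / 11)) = 11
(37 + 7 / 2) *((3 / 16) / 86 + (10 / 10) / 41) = 121419/112832 = 1.08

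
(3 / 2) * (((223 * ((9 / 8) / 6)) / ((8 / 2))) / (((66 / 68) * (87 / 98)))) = 185759/10208 = 18.20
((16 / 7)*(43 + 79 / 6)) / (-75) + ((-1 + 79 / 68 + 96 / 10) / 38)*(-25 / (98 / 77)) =-55005553/8139600 = -6.76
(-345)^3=-41063625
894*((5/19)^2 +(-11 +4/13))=-44569476/4693 = -9497.01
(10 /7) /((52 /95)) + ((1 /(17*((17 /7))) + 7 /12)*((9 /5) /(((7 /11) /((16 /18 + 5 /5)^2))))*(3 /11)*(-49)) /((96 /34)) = -20764703/786240 = -26.41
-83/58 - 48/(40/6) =-2503/290 = -8.63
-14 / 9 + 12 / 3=22/9 = 2.44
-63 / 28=-9/4 = -2.25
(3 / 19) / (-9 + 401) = 3/7448 = 0.00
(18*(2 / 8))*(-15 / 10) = -27/4 = -6.75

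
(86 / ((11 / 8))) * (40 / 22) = 13760/121 = 113.72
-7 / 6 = -1.17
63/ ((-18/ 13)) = -91/2 = -45.50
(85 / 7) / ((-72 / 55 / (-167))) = 780725/504 = 1549.06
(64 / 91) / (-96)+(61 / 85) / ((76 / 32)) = 129994/440895 = 0.29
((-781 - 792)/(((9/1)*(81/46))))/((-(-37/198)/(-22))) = 35021272/2997 = 11685.44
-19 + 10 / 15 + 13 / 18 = -317/18 = -17.61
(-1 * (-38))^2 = 1444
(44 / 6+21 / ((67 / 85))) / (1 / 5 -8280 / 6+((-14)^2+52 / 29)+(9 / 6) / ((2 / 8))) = -990205/34274721 = -0.03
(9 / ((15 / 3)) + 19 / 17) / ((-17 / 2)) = -496/1445 = -0.34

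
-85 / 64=-1.33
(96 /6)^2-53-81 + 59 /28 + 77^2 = 169487/28 = 6053.11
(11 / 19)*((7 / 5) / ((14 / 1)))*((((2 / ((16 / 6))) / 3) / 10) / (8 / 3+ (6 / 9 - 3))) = 33/7600 = 0.00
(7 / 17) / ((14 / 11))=11/34 = 0.32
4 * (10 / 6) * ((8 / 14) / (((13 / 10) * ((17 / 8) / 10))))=64000/4641 = 13.79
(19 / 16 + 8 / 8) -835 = -832.81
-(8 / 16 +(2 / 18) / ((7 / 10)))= -83/126 = -0.66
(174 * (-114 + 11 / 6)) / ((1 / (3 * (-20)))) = 1171020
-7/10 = -0.70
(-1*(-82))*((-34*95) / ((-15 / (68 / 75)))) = 3602096/225 = 16009.32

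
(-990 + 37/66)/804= -65303/53064 = -1.23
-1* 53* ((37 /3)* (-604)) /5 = 78962.93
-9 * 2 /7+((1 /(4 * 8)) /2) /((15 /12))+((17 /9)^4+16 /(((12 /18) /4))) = 390089207/3674160 = 106.17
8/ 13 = 0.62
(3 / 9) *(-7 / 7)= -1/3 = -0.33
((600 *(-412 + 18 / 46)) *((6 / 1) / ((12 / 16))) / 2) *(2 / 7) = -45441600/161 = -282245.96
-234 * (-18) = 4212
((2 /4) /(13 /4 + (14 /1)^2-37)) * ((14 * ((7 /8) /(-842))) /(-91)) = 7/14207908 = 0.00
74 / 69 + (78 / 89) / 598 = 6595/6141 = 1.07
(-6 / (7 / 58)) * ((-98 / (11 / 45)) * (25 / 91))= 783000/143 = 5475.52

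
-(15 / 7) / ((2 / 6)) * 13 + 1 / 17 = -83.51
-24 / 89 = -0.27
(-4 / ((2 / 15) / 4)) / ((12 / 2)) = -20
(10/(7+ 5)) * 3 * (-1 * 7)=-35/2 = -17.50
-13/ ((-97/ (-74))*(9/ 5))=-4810/873 = -5.51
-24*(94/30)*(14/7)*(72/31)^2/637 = -3898368/3060785 = -1.27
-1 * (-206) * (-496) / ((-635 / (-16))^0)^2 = -102176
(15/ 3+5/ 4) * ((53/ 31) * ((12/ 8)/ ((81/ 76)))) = 25175/1674 = 15.04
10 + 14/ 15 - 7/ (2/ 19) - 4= -1787/30 = -59.57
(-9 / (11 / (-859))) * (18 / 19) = 139158/209 = 665.83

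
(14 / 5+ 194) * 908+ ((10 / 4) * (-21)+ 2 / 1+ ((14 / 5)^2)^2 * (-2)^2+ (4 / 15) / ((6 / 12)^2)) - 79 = 670544359/3750 = 178811.83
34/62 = 17/31 = 0.55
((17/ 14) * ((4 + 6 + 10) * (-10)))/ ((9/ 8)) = -13600/63 = -215.87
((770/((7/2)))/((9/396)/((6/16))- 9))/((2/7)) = -5082/59 = -86.14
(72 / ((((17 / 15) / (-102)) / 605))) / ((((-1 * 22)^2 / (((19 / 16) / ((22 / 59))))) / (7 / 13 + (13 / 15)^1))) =-20732895/572 = -36246.32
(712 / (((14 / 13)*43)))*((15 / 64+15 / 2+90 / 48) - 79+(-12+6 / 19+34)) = -66230151/91504 = -723.80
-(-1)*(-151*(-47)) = 7097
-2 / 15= -0.13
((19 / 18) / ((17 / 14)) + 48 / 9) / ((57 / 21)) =6643/2907 = 2.29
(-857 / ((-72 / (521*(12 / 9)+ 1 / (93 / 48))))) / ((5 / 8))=55406764/4185 = 13239.37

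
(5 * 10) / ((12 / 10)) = 125/3 = 41.67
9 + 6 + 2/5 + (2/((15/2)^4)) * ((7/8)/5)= 3898153/253125 = 15.40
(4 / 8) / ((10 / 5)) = 1/4 = 0.25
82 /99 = 0.83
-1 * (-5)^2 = -25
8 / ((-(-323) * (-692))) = -2/55879 = 0.00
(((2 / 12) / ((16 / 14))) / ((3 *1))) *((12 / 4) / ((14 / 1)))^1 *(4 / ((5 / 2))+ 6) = 19/240 = 0.08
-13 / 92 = -0.14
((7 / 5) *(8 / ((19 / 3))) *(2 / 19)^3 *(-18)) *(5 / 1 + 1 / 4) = -127008/651605 = -0.19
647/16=40.44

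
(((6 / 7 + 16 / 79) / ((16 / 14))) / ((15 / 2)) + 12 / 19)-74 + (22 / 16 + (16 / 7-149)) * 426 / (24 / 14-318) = 904728683/7384920 = 122.51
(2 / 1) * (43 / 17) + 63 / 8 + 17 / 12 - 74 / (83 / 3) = 395389/33864 = 11.68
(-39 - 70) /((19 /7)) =-763/19 = -40.16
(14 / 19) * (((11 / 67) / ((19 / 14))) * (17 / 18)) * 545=9987670/217683 = 45.88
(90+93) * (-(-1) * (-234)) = -42822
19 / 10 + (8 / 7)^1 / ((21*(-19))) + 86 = 2454967/27930 = 87.90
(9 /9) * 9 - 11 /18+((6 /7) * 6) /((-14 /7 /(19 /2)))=-2021/126 = -16.04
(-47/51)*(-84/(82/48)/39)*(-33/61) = -347424/552721 = -0.63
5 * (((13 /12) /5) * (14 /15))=91/90 = 1.01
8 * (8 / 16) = 4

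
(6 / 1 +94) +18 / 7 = 718/7 = 102.57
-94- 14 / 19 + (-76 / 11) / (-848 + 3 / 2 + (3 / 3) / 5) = -167552960/1768767 = -94.73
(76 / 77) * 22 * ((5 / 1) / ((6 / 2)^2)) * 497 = 53960/9 = 5995.56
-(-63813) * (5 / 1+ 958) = 61451919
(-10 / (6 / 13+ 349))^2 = 16900/20638849 = 0.00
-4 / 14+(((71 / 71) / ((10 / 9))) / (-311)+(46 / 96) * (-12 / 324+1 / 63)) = -1053611/3526740 = -0.30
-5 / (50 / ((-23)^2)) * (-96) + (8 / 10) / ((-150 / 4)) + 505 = 5583.38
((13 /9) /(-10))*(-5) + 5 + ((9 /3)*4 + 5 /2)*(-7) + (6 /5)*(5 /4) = -1697/18 = -94.28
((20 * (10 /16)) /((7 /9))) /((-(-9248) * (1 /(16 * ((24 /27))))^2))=6400/18207 = 0.35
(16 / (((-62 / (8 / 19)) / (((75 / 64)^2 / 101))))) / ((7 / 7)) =-5625/3807296 = 0.00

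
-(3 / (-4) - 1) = 7/4 = 1.75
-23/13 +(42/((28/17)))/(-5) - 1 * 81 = -11423/130 = -87.87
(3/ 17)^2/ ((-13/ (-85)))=45/221 = 0.20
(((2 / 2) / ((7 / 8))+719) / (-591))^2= 25411681/17114769 = 1.48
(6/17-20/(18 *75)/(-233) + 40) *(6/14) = 21578164/1247715 = 17.29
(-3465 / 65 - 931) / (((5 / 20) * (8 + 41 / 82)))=-102368/221 = -463.20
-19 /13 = -1.46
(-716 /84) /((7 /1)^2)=-179/1029 = -0.17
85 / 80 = 17/16 = 1.06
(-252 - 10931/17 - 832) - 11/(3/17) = -5368/3 = -1789.33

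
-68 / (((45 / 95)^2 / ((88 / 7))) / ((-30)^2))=-216022400/63 = -3428926.98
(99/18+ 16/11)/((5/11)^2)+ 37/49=34.42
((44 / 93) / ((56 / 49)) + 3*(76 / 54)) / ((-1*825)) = -2587/460350 = -0.01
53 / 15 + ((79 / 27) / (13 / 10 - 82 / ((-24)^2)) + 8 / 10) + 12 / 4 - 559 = -915415/1667 = -549.14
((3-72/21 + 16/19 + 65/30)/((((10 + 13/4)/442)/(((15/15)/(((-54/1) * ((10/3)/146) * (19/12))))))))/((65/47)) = -960762344/30134475 = -31.88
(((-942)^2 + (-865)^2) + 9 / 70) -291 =114470869/70 = 1635298.13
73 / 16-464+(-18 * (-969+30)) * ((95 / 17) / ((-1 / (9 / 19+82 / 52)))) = -686493611/3536 = -194144.12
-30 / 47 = -0.64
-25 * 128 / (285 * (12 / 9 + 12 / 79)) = -1580/209 = -7.56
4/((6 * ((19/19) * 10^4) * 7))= 1/105000 = 0.00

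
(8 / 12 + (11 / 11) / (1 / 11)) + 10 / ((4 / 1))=85/6 = 14.17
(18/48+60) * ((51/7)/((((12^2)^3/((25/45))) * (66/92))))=44965/394149888 = 0.00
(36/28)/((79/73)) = 657/553 = 1.19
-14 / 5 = -2.80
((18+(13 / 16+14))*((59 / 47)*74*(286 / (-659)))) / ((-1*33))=4966325/123892 = 40.09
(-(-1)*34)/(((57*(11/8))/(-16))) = -4352/627 = -6.94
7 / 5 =1.40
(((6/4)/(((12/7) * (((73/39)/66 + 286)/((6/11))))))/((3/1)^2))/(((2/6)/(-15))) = -12285/1472474 = -0.01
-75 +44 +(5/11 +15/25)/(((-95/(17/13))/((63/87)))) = -2106389/67925 = -31.01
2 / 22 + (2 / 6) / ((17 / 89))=1030/561 = 1.84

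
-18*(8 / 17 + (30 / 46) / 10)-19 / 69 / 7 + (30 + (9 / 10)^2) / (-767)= -471078607/48444900 = -9.72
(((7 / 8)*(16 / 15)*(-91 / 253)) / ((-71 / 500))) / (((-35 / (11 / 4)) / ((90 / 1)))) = -27300/1633 = -16.72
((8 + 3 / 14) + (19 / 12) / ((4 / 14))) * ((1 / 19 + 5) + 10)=330473/1596 = 207.06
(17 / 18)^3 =4913/5832 = 0.84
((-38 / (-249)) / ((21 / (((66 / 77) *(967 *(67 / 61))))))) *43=211730452/744261 = 284.48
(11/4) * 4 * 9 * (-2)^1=-198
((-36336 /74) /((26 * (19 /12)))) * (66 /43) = -7194528/392977 = -18.31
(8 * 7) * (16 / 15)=896/15 = 59.73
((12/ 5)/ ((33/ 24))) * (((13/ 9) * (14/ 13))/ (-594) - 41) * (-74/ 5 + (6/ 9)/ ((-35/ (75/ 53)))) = 428720128/404019 = 1061.14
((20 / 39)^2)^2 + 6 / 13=1227742/2313441 = 0.53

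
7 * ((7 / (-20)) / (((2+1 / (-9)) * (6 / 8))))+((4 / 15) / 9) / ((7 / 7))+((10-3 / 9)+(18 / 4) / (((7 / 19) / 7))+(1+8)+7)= 502453/4590 = 109.47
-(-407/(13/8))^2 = -62730.98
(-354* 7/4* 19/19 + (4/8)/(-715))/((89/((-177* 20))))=313603644/12727 = 24640.81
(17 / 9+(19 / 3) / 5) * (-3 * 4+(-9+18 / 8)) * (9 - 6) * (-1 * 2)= 355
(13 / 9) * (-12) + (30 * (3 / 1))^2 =24248/3 = 8082.67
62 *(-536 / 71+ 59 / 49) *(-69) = 94436850/3479 = 27144.83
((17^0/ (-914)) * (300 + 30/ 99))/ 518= -4955/7811958 = 0.00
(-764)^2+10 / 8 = 2334789/4 = 583697.25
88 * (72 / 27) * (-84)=-19712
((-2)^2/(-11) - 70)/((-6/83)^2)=-296227/22 = -13464.86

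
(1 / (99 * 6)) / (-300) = -1/178200 = 0.00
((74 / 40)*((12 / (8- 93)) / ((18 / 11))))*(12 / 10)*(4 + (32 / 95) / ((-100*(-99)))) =-2046988/2671875 = -0.77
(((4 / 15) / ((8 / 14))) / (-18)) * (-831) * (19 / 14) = 5263/180 = 29.24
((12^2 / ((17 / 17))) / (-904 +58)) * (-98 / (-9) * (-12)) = 3136/141 = 22.24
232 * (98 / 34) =11368/17 = 668.71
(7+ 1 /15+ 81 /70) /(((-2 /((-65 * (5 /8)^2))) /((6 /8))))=561275/7168 = 78.30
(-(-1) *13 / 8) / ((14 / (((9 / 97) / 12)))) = 39/43456 = 0.00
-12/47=-0.26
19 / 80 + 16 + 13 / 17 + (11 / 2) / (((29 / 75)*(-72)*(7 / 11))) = 6912391/414120 = 16.69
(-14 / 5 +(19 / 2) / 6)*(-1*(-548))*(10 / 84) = -10001/126 = -79.37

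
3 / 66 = 1/22 = 0.05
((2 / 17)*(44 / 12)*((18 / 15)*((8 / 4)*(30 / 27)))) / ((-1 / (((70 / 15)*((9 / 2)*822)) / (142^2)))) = -84392/85697 = -0.98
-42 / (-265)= 0.16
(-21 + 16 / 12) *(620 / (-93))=1180/9 = 131.11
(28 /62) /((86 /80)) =560/1333 = 0.42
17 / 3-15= -28/3 = -9.33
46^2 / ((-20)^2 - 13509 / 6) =-1.14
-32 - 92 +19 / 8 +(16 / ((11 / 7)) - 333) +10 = -38231/88 = -434.44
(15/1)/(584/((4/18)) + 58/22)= 165/28937 = 0.01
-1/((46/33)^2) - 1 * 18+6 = -26481/2116 = -12.51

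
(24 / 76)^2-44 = -15848/361 = -43.90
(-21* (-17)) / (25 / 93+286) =33201/26623 = 1.25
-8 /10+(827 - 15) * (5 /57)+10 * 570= 1644572/285 = 5770.43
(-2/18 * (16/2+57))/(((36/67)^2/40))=-1458925/1458 = -1000.63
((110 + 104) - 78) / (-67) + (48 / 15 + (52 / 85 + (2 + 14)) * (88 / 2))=833848/1139 = 732.09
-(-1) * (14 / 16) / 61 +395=192767/488 = 395.01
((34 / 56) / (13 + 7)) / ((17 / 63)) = 9/80 = 0.11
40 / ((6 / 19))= 380/3 = 126.67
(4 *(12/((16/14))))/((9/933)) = 4354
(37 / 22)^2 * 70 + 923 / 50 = 654779/3025 = 216.46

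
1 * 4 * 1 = 4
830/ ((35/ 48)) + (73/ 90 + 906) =2045.10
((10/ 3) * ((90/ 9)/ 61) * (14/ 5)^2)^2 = 614656/33489 = 18.35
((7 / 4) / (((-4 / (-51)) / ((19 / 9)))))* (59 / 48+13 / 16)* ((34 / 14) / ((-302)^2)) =269059/105067008 = 0.00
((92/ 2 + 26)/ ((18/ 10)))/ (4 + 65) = 40/69 = 0.58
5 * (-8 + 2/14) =-275/7 = -39.29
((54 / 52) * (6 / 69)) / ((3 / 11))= 99/299 = 0.33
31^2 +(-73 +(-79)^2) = 7129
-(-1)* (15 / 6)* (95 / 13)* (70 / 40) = 3325/104 = 31.97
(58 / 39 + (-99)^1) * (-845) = 247195/3 = 82398.33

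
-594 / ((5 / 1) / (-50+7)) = 25542/5 = 5108.40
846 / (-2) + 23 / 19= -8014/19 = -421.79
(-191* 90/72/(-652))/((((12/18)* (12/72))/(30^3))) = 29008125/326 = 88981.98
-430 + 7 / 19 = -8163/19 = -429.63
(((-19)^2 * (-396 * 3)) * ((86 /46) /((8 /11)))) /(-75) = 16904547/1150 = 14699.61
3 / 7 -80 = -557/7 = -79.57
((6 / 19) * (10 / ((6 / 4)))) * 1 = 40/19 = 2.11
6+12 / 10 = 36/5 = 7.20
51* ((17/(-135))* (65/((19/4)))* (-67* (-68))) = -400395.13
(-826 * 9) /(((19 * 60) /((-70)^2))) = -607110/19 = -31953.16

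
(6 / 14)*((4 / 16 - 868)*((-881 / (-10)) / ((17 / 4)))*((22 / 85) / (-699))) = 33637461/11783975 = 2.85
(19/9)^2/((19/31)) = 589/81 = 7.27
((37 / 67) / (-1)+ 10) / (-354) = -211/7906 = -0.03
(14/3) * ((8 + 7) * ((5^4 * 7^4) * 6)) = 630262500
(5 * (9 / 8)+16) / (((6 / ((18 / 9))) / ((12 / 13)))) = 6.65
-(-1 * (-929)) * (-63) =58527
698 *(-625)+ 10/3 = -1308740/3 = -436246.67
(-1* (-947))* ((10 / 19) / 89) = 9470/1691 = 5.60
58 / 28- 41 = -545/14 = -38.93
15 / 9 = 1.67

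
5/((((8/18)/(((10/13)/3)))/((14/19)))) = 2.13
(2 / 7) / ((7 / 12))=24/49 = 0.49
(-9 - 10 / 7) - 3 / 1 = -94/7 = -13.43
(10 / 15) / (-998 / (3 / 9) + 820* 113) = 1/134499 = 0.00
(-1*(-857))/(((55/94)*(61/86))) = 2064.97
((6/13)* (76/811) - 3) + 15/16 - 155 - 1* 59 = -36439855/168688 = -216.02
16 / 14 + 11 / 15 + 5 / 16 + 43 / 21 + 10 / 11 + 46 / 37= 4368299/683760 = 6.39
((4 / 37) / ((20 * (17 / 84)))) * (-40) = -672/629 = -1.07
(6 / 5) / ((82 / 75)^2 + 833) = 6750/4692349 = 0.00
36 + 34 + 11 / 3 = 221/3 = 73.67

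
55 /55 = 1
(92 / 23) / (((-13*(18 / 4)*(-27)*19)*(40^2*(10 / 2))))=1/60021000 = 0.00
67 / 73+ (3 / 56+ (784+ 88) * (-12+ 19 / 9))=-317225765/36792 = -8622.14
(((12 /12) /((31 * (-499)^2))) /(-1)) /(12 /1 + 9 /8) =-8/810498255 = 0.00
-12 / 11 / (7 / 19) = -228/77 = -2.96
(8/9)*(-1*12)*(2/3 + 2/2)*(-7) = 1120/9 = 124.44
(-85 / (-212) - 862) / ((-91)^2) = -182659/1755572 = -0.10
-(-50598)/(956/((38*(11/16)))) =5287491/3824 = 1382.71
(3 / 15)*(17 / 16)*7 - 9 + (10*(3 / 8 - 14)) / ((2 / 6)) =-33301/80 = -416.26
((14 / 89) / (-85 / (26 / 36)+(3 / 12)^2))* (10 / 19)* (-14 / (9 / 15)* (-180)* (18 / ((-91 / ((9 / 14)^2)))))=69984000/289615879 = 0.24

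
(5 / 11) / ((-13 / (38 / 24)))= -95/1716 = -0.06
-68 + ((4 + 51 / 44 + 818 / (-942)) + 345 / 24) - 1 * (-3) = -1920463/41448 = -46.33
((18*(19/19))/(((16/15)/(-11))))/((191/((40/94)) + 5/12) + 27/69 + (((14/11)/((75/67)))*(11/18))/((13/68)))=-299710125/731885888 = -0.41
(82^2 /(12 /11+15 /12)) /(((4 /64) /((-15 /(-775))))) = 14201088/15965 = 889.51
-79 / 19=-4.16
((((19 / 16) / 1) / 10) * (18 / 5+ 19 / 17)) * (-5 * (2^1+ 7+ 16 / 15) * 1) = -1150469/40800 = -28.20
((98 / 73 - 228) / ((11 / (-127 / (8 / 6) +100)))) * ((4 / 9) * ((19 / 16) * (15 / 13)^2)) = -74663825/1085656 = -68.77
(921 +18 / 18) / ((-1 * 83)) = -922/83 = -11.11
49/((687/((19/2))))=931/1374 = 0.68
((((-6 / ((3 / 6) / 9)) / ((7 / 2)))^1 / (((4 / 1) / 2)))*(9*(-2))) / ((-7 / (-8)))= 15552/49 = 317.39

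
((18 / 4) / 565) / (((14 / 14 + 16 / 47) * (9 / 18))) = 47/3955 = 0.01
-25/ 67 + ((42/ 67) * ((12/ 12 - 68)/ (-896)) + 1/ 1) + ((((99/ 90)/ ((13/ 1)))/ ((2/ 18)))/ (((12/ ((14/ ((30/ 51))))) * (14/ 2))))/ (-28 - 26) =8400209/12542400 = 0.67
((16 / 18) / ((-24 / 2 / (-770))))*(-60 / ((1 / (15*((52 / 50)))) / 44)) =-7047040/3 = -2349013.33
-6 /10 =-3/5 = -0.60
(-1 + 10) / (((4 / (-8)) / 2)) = -36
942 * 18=16956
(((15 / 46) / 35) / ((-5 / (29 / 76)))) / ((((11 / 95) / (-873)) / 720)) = 6835590/1771 = 3859.73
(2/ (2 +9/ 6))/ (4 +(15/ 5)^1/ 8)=32/245 = 0.13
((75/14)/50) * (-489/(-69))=489/644 = 0.76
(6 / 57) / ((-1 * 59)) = -2/1121 = 0.00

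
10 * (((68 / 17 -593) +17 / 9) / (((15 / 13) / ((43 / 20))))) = -1476878/135 = -10939.84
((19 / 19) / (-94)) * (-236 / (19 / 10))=1180/893 = 1.32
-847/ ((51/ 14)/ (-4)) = 47432/51 = 930.04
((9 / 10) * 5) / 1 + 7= 23/2 = 11.50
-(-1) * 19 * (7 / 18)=133/18 = 7.39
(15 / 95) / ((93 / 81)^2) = 2187/18259 = 0.12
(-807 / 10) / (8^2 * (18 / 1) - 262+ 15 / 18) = -2421/26725 = -0.09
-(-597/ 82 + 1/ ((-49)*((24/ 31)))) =352307/48216 = 7.31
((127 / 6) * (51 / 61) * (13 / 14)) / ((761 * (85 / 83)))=137033/6498940 = 0.02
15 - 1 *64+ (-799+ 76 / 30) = -12682/15 = -845.47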